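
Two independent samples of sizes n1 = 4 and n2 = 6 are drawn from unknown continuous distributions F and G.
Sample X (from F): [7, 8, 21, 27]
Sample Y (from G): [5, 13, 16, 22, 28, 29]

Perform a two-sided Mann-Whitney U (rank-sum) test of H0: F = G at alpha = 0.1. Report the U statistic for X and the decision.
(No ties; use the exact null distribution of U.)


Step 1: Combine and sort all 10 observations; assign midranks.
sorted (value, group): (5,Y), (7,X), (8,X), (13,Y), (16,Y), (21,X), (22,Y), (27,X), (28,Y), (29,Y)
ranks: 5->1, 7->2, 8->3, 13->4, 16->5, 21->6, 22->7, 27->8, 28->9, 29->10
Step 2: Rank sum for X: R1 = 2 + 3 + 6 + 8 = 19.
Step 3: U_X = R1 - n1(n1+1)/2 = 19 - 4*5/2 = 19 - 10 = 9.
       U_Y = n1*n2 - U_X = 24 - 9 = 15.
Step 4: No ties, so the exact null distribution of U (based on enumerating the C(10,4) = 210 equally likely rank assignments) gives the two-sided p-value.
Step 5: p-value = 0.609524; compare to alpha = 0.1. fail to reject H0.

U_X = 9, p = 0.609524, fail to reject H0 at alpha = 0.1.


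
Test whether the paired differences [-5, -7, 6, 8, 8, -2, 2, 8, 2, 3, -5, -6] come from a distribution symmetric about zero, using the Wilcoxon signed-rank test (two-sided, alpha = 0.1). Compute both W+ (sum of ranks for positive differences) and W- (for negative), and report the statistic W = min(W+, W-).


Step 1: Drop any zero differences (none here) and take |d_i|.
|d| = [5, 7, 6, 8, 8, 2, 2, 8, 2, 3, 5, 6]
Step 2: Midrank |d_i| (ties get averaged ranks).
ranks: |5|->5.5, |7|->9, |6|->7.5, |8|->11, |8|->11, |2|->2, |2|->2, |8|->11, |2|->2, |3|->4, |5|->5.5, |6|->7.5
Step 3: Attach original signs; sum ranks with positive sign and with negative sign.
W+ = 7.5 + 11 + 11 + 2 + 11 + 2 + 4 = 48.5
W- = 5.5 + 9 + 2 + 5.5 + 7.5 = 29.5
(Check: W+ + W- = 78 should equal n(n+1)/2 = 78.)
Step 4: Test statistic W = min(W+, W-) = 29.5.
Step 5: Ties in |d|, so use the tie-corrected normal approximation.
        E[W] = n(n+1)/4 = 12*13/4 = 39.
        Tie groups: |d|=2 (t=3), |d|=5 (t=2), |d|=6 (t=2), |d|=8 (t=3); sum(t^3 - t) = 60.
        Var[W] = n(n+1)(2n+1)/24 - sum(t^3-t)/48 = 3900/24 - 60/48 = 161.25.
        z = (W - E[W]) / sqrt(Var[W]) = (29.5 - 39) / 12.6984 = -0.7481.
        Two-sided p = 2*Phi(z) = 0.454385.
Step 6: alpha = 0.1. fail to reject H0.

W+ = 48.5, W- = 29.5, W = min = 29.5, p = 0.454385, fail to reject H0.


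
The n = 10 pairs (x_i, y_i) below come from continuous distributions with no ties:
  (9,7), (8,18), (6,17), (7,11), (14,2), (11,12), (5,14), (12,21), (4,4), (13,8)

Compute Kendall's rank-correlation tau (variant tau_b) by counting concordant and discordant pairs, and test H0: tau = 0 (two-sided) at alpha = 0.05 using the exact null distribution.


Step 1: Enumerate the 45 unordered pairs (i,j) with i<j and classify each by sign(x_j-x_i) * sign(y_j-y_i).
  (1,2):dx=-1,dy=+11->D; (1,3):dx=-3,dy=+10->D; (1,4):dx=-2,dy=+4->D; (1,5):dx=+5,dy=-5->D
  (1,6):dx=+2,dy=+5->C; (1,7):dx=-4,dy=+7->D; (1,8):dx=+3,dy=+14->C; (1,9):dx=-5,dy=-3->C
  (1,10):dx=+4,dy=+1->C; (2,3):dx=-2,dy=-1->C; (2,4):dx=-1,dy=-7->C; (2,5):dx=+6,dy=-16->D
  (2,6):dx=+3,dy=-6->D; (2,7):dx=-3,dy=-4->C; (2,8):dx=+4,dy=+3->C; (2,9):dx=-4,dy=-14->C
  (2,10):dx=+5,dy=-10->D; (3,4):dx=+1,dy=-6->D; (3,5):dx=+8,dy=-15->D; (3,6):dx=+5,dy=-5->D
  (3,7):dx=-1,dy=-3->C; (3,8):dx=+6,dy=+4->C; (3,9):dx=-2,dy=-13->C; (3,10):dx=+7,dy=-9->D
  (4,5):dx=+7,dy=-9->D; (4,6):dx=+4,dy=+1->C; (4,7):dx=-2,dy=+3->D; (4,8):dx=+5,dy=+10->C
  (4,9):dx=-3,dy=-7->C; (4,10):dx=+6,dy=-3->D; (5,6):dx=-3,dy=+10->D; (5,7):dx=-9,dy=+12->D
  (5,8):dx=-2,dy=+19->D; (5,9):dx=-10,dy=+2->D; (5,10):dx=-1,dy=+6->D; (6,7):dx=-6,dy=+2->D
  (6,8):dx=+1,dy=+9->C; (6,9):dx=-7,dy=-8->C; (6,10):dx=+2,dy=-4->D; (7,8):dx=+7,dy=+7->C
  (7,9):dx=-1,dy=-10->C; (7,10):dx=+8,dy=-6->D; (8,9):dx=-8,dy=-17->C; (8,10):dx=+1,dy=-13->D
  (9,10):dx=+9,dy=+4->C
Step 2: C = 21, D = 24, total pairs = 45.
Step 3: tau = (C - D)/(n(n-1)/2) = (21 - 24)/45 = -0.066667.
Step 4: Exact two-sided p-value (enumerate n! = 3628800 permutations of y under H0): p = 0.861801.
Step 5: alpha = 0.05. fail to reject H0.

tau_b = -0.0667 (C=21, D=24), p = 0.861801, fail to reject H0.


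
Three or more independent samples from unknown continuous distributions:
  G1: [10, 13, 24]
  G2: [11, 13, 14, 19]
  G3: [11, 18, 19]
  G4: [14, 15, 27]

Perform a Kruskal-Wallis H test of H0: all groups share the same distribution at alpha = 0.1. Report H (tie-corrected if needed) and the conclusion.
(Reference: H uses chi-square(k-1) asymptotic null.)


Step 1: Combine all N = 13 observations and assign midranks.
sorted (value, group, rank): (10,G1,1), (11,G2,2.5), (11,G3,2.5), (13,G1,4.5), (13,G2,4.5), (14,G2,6.5), (14,G4,6.5), (15,G4,8), (18,G3,9), (19,G2,10.5), (19,G3,10.5), (24,G1,12), (27,G4,13)
Step 2: Sum ranks within each group.
R_1 = 17.5 (n_1 = 3)
R_2 = 24 (n_2 = 4)
R_3 = 22 (n_3 = 3)
R_4 = 27.5 (n_4 = 3)
Step 3: H = 12/(N(N+1)) * sum(R_i^2/n_i) - 3(N+1)
     = 12/(13*14) * (17.5^2/3 + 24^2/4 + 22^2/3 + 27.5^2/3) - 3*14
     = 0.065934 * 659.5 - 42
     = 1.483516.
Step 4: Ties present; correction factor C = 1 - 24/(13^3 - 13) = 0.989011. Corrected H = 1.483516 / 0.989011 = 1.500000.
Step 5: Under H0, H ~ chi^2(3); p-value = 0.682270.
Step 6: alpha = 0.1. fail to reject H0.

H = 1.5000, df = 3, p = 0.682270, fail to reject H0.


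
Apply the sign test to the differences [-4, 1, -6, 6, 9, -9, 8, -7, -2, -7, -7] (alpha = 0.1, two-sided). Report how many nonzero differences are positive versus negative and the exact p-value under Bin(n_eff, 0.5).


Step 1: Discard zero differences. Original n = 11; n_eff = number of nonzero differences = 11.
Nonzero differences (with sign): -4, +1, -6, +6, +9, -9, +8, -7, -2, -7, -7
Step 2: Count signs: positive = 4, negative = 7.
Step 3: Under H0: P(positive) = 0.5, so the number of positives S ~ Bin(11, 0.5).
Step 4: Two-sided exact p-value = sum of Bin(11,0.5) probabilities at or below the observed probability = 0.548828.
Step 5: alpha = 0.1. fail to reject H0.

n_eff = 11, pos = 4, neg = 7, p = 0.548828, fail to reject H0.


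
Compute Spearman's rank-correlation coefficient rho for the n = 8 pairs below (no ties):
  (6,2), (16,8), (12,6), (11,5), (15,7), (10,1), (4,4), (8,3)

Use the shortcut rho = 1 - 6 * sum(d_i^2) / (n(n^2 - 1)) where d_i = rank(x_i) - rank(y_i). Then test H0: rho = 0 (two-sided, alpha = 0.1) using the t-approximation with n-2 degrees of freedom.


Step 1: Rank x and y separately (midranks; no ties here).
rank(x): 6->2, 16->8, 12->6, 11->5, 15->7, 10->4, 4->1, 8->3
rank(y): 2->2, 8->8, 6->6, 5->5, 7->7, 1->1, 4->4, 3->3
Step 2: d_i = R_x(i) - R_y(i); compute d_i^2.
  (2-2)^2=0, (8-8)^2=0, (6-6)^2=0, (5-5)^2=0, (7-7)^2=0, (4-1)^2=9, (1-4)^2=9, (3-3)^2=0
sum(d^2) = 18.
Step 3: rho = 1 - 6*18 / (8*(8^2 - 1)) = 1 - 108/504 = 0.785714.
Step 4: Under H0, t = rho * sqrt((n-2)/(1-rho^2)) = 3.1113 ~ t(6).
Step 5: Two-sided p-value from the t-distribution with 6 df = 0.020815.
Step 6: alpha = 0.1. reject H0.

rho = 0.7857, p = 0.020815, reject H0 at alpha = 0.1.


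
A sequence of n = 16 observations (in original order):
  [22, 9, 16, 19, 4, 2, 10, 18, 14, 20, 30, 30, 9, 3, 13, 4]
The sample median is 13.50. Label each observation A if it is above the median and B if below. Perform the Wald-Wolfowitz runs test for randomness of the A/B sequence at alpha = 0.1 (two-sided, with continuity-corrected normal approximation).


Step 1: Compute median = 13.50; label A = above, B = below.
Labels in order: ABAABBBAAAAABBBB  (n_A = 8, n_B = 8)
Step 2: Count runs R = 6.
Step 3: Under H0 (random ordering), E[R] = 2*n_A*n_B/(n_A+n_B) + 1 = 2*8*8/16 + 1 = 9.0000.
        Var[R] = 2*n_A*n_B*(2*n_A*n_B - n_A - n_B) / ((n_A+n_B)^2 * (n_A+n_B-1)) = 14336/3840 = 3.7333.
        SD[R] = 1.9322.
Step 4: Continuity-corrected z = (R + 0.5 - E[R]) / SD[R] = (6 + 0.5 - 9.0000) / 1.9322 = -1.2939.
Step 5: Two-sided p-value via normal approximation = 2*(1 - Phi(|z|)) = 0.195709.
Step 6: alpha = 0.1. fail to reject H0.

R = 6, z = -1.2939, p = 0.195709, fail to reject H0.


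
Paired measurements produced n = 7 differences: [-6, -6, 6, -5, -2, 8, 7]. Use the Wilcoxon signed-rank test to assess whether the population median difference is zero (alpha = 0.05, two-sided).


Step 1: Drop any zero differences (none here) and take |d_i|.
|d| = [6, 6, 6, 5, 2, 8, 7]
Step 2: Midrank |d_i| (ties get averaged ranks).
ranks: |6|->4, |6|->4, |6|->4, |5|->2, |2|->1, |8|->7, |7|->6
Step 3: Attach original signs; sum ranks with positive sign and with negative sign.
W+ = 4 + 7 + 6 = 17
W- = 4 + 4 + 2 + 1 = 11
(Check: W+ + W- = 28 should equal n(n+1)/2 = 28.)
Step 4: Test statistic W = min(W+, W-) = 11.
Step 5: Ties in |d|, so use the tie-corrected normal approximation.
        E[W] = n(n+1)/4 = 7*8/4 = 14.
        Tie groups: |d|=6 (t=3); sum(t^3 - t) = 24.
        Var[W] = n(n+1)(2n+1)/24 - sum(t^3-t)/48 = 840/24 - 24/48 = 34.5.
        z = (W - E[W]) / sqrt(Var[W]) = (11 - 14) / 5.8737 = -0.5108.
        Two-sided p = 2*Phi(z) = 0.609523.
Step 6: alpha = 0.05. fail to reject H0.

W+ = 17, W- = 11, W = min = 11, p = 0.609523, fail to reject H0.


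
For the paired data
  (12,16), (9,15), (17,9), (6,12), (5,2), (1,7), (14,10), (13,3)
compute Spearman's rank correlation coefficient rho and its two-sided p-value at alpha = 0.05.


Step 1: Rank x and y separately (midranks; no ties here).
rank(x): 12->5, 9->4, 17->8, 6->3, 5->2, 1->1, 14->7, 13->6
rank(y): 16->8, 15->7, 9->4, 12->6, 2->1, 7->3, 10->5, 3->2
Step 2: d_i = R_x(i) - R_y(i); compute d_i^2.
  (5-8)^2=9, (4-7)^2=9, (8-4)^2=16, (3-6)^2=9, (2-1)^2=1, (1-3)^2=4, (7-5)^2=4, (6-2)^2=16
sum(d^2) = 68.
Step 3: rho = 1 - 6*68 / (8*(8^2 - 1)) = 1 - 408/504 = 0.190476.
Step 4: Under H0, t = rho * sqrt((n-2)/(1-rho^2)) = 0.4753 ~ t(6).
Step 5: Two-sided p-value from the t-distribution with 6 df = 0.651401.
Step 6: alpha = 0.05. fail to reject H0.

rho = 0.1905, p = 0.651401, fail to reject H0 at alpha = 0.05.


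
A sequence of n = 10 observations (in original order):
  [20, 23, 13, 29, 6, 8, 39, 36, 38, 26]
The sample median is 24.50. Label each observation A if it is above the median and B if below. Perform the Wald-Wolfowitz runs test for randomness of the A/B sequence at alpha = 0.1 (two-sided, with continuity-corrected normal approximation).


Step 1: Compute median = 24.50; label A = above, B = below.
Labels in order: BBBABBAAAA  (n_A = 5, n_B = 5)
Step 2: Count runs R = 4.
Step 3: Under H0 (random ordering), E[R] = 2*n_A*n_B/(n_A+n_B) + 1 = 2*5*5/10 + 1 = 6.0000.
        Var[R] = 2*n_A*n_B*(2*n_A*n_B - n_A - n_B) / ((n_A+n_B)^2 * (n_A+n_B-1)) = 2000/900 = 2.2222.
        SD[R] = 1.4907.
Step 4: Continuity-corrected z = (R + 0.5 - E[R]) / SD[R] = (4 + 0.5 - 6.0000) / 1.4907 = -1.0062.
Step 5: Two-sided p-value via normal approximation = 2*(1 - Phi(|z|)) = 0.314305.
Step 6: alpha = 0.1. fail to reject H0.

R = 4, z = -1.0062, p = 0.314305, fail to reject H0.


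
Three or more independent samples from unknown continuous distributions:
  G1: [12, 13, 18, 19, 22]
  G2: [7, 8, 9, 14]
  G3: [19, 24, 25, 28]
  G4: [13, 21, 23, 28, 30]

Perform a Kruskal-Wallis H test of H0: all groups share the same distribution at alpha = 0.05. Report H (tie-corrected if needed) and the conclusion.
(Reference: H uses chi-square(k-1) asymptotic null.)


Step 1: Combine all N = 18 observations and assign midranks.
sorted (value, group, rank): (7,G2,1), (8,G2,2), (9,G2,3), (12,G1,4), (13,G1,5.5), (13,G4,5.5), (14,G2,7), (18,G1,8), (19,G1,9.5), (19,G3,9.5), (21,G4,11), (22,G1,12), (23,G4,13), (24,G3,14), (25,G3,15), (28,G3,16.5), (28,G4,16.5), (30,G4,18)
Step 2: Sum ranks within each group.
R_1 = 39 (n_1 = 5)
R_2 = 13 (n_2 = 4)
R_3 = 55 (n_3 = 4)
R_4 = 64 (n_4 = 5)
Step 3: H = 12/(N(N+1)) * sum(R_i^2/n_i) - 3(N+1)
     = 12/(18*19) * (39^2/5 + 13^2/4 + 55^2/4 + 64^2/5) - 3*19
     = 0.035088 * 1921.9 - 57
     = 10.435088.
Step 4: Ties present; correction factor C = 1 - 18/(18^3 - 18) = 0.996904. Corrected H = 10.435088 / 0.996904 = 10.467495.
Step 5: Under H0, H ~ chi^2(3); p-value = 0.014983.
Step 6: alpha = 0.05. reject H0.

H = 10.4675, df = 3, p = 0.014983, reject H0.


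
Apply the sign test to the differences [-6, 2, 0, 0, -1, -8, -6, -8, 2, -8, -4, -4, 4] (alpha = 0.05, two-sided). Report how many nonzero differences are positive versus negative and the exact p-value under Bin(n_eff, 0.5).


Step 1: Discard zero differences. Original n = 13; n_eff = number of nonzero differences = 11.
Nonzero differences (with sign): -6, +2, -1, -8, -6, -8, +2, -8, -4, -4, +4
Step 2: Count signs: positive = 3, negative = 8.
Step 3: Under H0: P(positive) = 0.5, so the number of positives S ~ Bin(11, 0.5).
Step 4: Two-sided exact p-value = sum of Bin(11,0.5) probabilities at or below the observed probability = 0.226562.
Step 5: alpha = 0.05. fail to reject H0.

n_eff = 11, pos = 3, neg = 8, p = 0.226562, fail to reject H0.


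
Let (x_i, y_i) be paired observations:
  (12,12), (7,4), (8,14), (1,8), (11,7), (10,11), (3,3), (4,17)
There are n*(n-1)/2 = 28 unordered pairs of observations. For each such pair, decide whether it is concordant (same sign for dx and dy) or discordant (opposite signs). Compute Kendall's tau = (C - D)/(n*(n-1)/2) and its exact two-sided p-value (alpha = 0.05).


Step 1: Enumerate the 28 unordered pairs (i,j) with i<j and classify each by sign(x_j-x_i) * sign(y_j-y_i).
  (1,2):dx=-5,dy=-8->C; (1,3):dx=-4,dy=+2->D; (1,4):dx=-11,dy=-4->C; (1,5):dx=-1,dy=-5->C
  (1,6):dx=-2,dy=-1->C; (1,7):dx=-9,dy=-9->C; (1,8):dx=-8,dy=+5->D; (2,3):dx=+1,dy=+10->C
  (2,4):dx=-6,dy=+4->D; (2,5):dx=+4,dy=+3->C; (2,6):dx=+3,dy=+7->C; (2,7):dx=-4,dy=-1->C
  (2,8):dx=-3,dy=+13->D; (3,4):dx=-7,dy=-6->C; (3,5):dx=+3,dy=-7->D; (3,6):dx=+2,dy=-3->D
  (3,7):dx=-5,dy=-11->C; (3,8):dx=-4,dy=+3->D; (4,5):dx=+10,dy=-1->D; (4,6):dx=+9,dy=+3->C
  (4,7):dx=+2,dy=-5->D; (4,8):dx=+3,dy=+9->C; (5,6):dx=-1,dy=+4->D; (5,7):dx=-8,dy=-4->C
  (5,8):dx=-7,dy=+10->D; (6,7):dx=-7,dy=-8->C; (6,8):dx=-6,dy=+6->D; (7,8):dx=+1,dy=+14->C
Step 2: C = 16, D = 12, total pairs = 28.
Step 3: tau = (C - D)/(n(n-1)/2) = (16 - 12)/28 = 0.142857.
Step 4: Exact two-sided p-value (enumerate n! = 40320 permutations of y under H0): p = 0.719544.
Step 5: alpha = 0.05. fail to reject H0.

tau_b = 0.1429 (C=16, D=12), p = 0.719544, fail to reject H0.


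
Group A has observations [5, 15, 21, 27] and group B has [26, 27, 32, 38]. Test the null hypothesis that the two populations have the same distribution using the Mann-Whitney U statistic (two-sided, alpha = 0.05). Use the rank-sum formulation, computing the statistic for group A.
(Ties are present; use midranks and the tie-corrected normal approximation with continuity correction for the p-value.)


Step 1: Combine and sort all 8 observations; assign midranks.
sorted (value, group): (5,X), (15,X), (21,X), (26,Y), (27,X), (27,Y), (32,Y), (38,Y)
ranks: 5->1, 15->2, 21->3, 26->4, 27->5.5, 27->5.5, 32->7, 38->8
Step 2: Rank sum for X: R1 = 1 + 2 + 3 + 5.5 = 11.5.
Step 3: U_X = R1 - n1(n1+1)/2 = 11.5 - 4*5/2 = 11.5 - 10 = 1.5.
       U_Y = n1*n2 - U_X = 16 - 1.5 = 14.5.
Step 4: Ties are present, so use the tie-corrected normal approximation (with continuity correction) for the p-value.
Step 5: p-value = 0.081429; compare to alpha = 0.05. fail to reject H0.

U_X = 1.5, p = 0.081429, fail to reject H0 at alpha = 0.05.


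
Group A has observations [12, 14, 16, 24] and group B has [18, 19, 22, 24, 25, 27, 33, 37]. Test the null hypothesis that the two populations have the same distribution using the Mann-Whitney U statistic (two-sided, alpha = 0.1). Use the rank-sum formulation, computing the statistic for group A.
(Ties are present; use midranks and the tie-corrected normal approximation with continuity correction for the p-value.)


Step 1: Combine and sort all 12 observations; assign midranks.
sorted (value, group): (12,X), (14,X), (16,X), (18,Y), (19,Y), (22,Y), (24,X), (24,Y), (25,Y), (27,Y), (33,Y), (37,Y)
ranks: 12->1, 14->2, 16->3, 18->4, 19->5, 22->6, 24->7.5, 24->7.5, 25->9, 27->10, 33->11, 37->12
Step 2: Rank sum for X: R1 = 1 + 2 + 3 + 7.5 = 13.5.
Step 3: U_X = R1 - n1(n1+1)/2 = 13.5 - 4*5/2 = 13.5 - 10 = 3.5.
       U_Y = n1*n2 - U_X = 32 - 3.5 = 28.5.
Step 4: Ties are present, so use the tie-corrected normal approximation (with continuity correction) for the p-value.
Step 5: p-value = 0.041184; compare to alpha = 0.1. reject H0.

U_X = 3.5, p = 0.041184, reject H0 at alpha = 0.1.


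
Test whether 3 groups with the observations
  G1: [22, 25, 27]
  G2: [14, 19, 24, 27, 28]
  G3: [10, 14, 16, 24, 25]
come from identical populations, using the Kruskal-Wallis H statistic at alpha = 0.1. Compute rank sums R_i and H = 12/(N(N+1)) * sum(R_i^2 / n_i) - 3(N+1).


Step 1: Combine all N = 13 observations and assign midranks.
sorted (value, group, rank): (10,G3,1), (14,G2,2.5), (14,G3,2.5), (16,G3,4), (19,G2,5), (22,G1,6), (24,G2,7.5), (24,G3,7.5), (25,G1,9.5), (25,G3,9.5), (27,G1,11.5), (27,G2,11.5), (28,G2,13)
Step 2: Sum ranks within each group.
R_1 = 27 (n_1 = 3)
R_2 = 39.5 (n_2 = 5)
R_3 = 24.5 (n_3 = 5)
Step 3: H = 12/(N(N+1)) * sum(R_i^2/n_i) - 3(N+1)
     = 12/(13*14) * (27^2/3 + 39.5^2/5 + 24.5^2/5) - 3*14
     = 0.065934 * 675.1 - 42
     = 2.512088.
Step 4: Ties present; correction factor C = 1 - 24/(13^3 - 13) = 0.989011. Corrected H = 2.512088 / 0.989011 = 2.540000.
Step 5: Under H0, H ~ chi^2(2); p-value = 0.280832.
Step 6: alpha = 0.1. fail to reject H0.

H = 2.5400, df = 2, p = 0.280832, fail to reject H0.


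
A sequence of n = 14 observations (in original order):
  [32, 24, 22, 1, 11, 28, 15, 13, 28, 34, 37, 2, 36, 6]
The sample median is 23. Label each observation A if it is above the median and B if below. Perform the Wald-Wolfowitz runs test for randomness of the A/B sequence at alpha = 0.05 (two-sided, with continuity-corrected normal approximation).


Step 1: Compute median = 23; label A = above, B = below.
Labels in order: AABBBABBAAABAB  (n_A = 7, n_B = 7)
Step 2: Count runs R = 8.
Step 3: Under H0 (random ordering), E[R] = 2*n_A*n_B/(n_A+n_B) + 1 = 2*7*7/14 + 1 = 8.0000.
        Var[R] = 2*n_A*n_B*(2*n_A*n_B - n_A - n_B) / ((n_A+n_B)^2 * (n_A+n_B-1)) = 8232/2548 = 3.2308.
        SD[R] = 1.7974.
Step 4: R = E[R], so z = 0 with no continuity correction.
Step 5: Two-sided p-value via normal approximation = 2*(1 - Phi(|z|)) = 1.000000.
Step 6: alpha = 0.05. fail to reject H0.

R = 8, z = 0.0000, p = 1.000000, fail to reject H0.


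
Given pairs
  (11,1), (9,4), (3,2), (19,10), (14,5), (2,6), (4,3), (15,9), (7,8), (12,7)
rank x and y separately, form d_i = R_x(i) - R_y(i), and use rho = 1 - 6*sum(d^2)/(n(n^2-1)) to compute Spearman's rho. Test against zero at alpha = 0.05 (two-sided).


Step 1: Rank x and y separately (midranks; no ties here).
rank(x): 11->6, 9->5, 3->2, 19->10, 14->8, 2->1, 4->3, 15->9, 7->4, 12->7
rank(y): 1->1, 4->4, 2->2, 10->10, 5->5, 6->6, 3->3, 9->9, 8->8, 7->7
Step 2: d_i = R_x(i) - R_y(i); compute d_i^2.
  (6-1)^2=25, (5-4)^2=1, (2-2)^2=0, (10-10)^2=0, (8-5)^2=9, (1-6)^2=25, (3-3)^2=0, (9-9)^2=0, (4-8)^2=16, (7-7)^2=0
sum(d^2) = 76.
Step 3: rho = 1 - 6*76 / (10*(10^2 - 1)) = 1 - 456/990 = 0.539394.
Step 4: Under H0, t = rho * sqrt((n-2)/(1-rho^2)) = 1.8118 ~ t(8).
Step 5: Two-sided p-value from the t-distribution with 8 df = 0.107593.
Step 6: alpha = 0.05. fail to reject H0.

rho = 0.5394, p = 0.107593, fail to reject H0 at alpha = 0.05.


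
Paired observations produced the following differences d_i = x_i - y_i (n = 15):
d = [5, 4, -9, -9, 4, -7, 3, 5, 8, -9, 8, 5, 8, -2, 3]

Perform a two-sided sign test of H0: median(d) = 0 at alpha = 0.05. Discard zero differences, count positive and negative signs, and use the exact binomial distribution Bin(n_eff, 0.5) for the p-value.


Step 1: Discard zero differences. Original n = 15; n_eff = number of nonzero differences = 15.
Nonzero differences (with sign): +5, +4, -9, -9, +4, -7, +3, +5, +8, -9, +8, +5, +8, -2, +3
Step 2: Count signs: positive = 10, negative = 5.
Step 3: Under H0: P(positive) = 0.5, so the number of positives S ~ Bin(15, 0.5).
Step 4: Two-sided exact p-value = sum of Bin(15,0.5) probabilities at or below the observed probability = 0.301758.
Step 5: alpha = 0.05. fail to reject H0.

n_eff = 15, pos = 10, neg = 5, p = 0.301758, fail to reject H0.


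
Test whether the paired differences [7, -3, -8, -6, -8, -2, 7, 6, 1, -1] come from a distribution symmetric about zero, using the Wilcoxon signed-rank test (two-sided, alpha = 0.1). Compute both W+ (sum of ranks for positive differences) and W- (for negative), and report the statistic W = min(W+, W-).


Step 1: Drop any zero differences (none here) and take |d_i|.
|d| = [7, 3, 8, 6, 8, 2, 7, 6, 1, 1]
Step 2: Midrank |d_i| (ties get averaged ranks).
ranks: |7|->7.5, |3|->4, |8|->9.5, |6|->5.5, |8|->9.5, |2|->3, |7|->7.5, |6|->5.5, |1|->1.5, |1|->1.5
Step 3: Attach original signs; sum ranks with positive sign and with negative sign.
W+ = 7.5 + 7.5 + 5.5 + 1.5 = 22
W- = 4 + 9.5 + 5.5 + 9.5 + 3 + 1.5 = 33
(Check: W+ + W- = 55 should equal n(n+1)/2 = 55.)
Step 4: Test statistic W = min(W+, W-) = 22.
Step 5: Ties in |d|, so use the tie-corrected normal approximation.
        E[W] = n(n+1)/4 = 10*11/4 = 27.5.
        Tie groups: |d|=1 (t=2), |d|=6 (t=2), |d|=7 (t=2), |d|=8 (t=2); sum(t^3 - t) = 24.
        Var[W] = n(n+1)(2n+1)/24 - sum(t^3-t)/48 = 2310/24 - 24/48 = 95.75.
        z = (W - E[W]) / sqrt(Var[W]) = (22 - 27.5) / 9.7852 = -0.5621.
        Two-sided p = 2*Phi(z) = 0.574066.
Step 6: alpha = 0.1. fail to reject H0.

W+ = 22, W- = 33, W = min = 22, p = 0.574066, fail to reject H0.


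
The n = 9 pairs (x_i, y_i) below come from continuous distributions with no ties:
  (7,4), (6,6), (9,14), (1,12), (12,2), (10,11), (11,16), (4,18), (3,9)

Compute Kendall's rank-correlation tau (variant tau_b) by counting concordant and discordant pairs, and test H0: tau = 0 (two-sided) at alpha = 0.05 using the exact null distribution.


Step 1: Enumerate the 36 unordered pairs (i,j) with i<j and classify each by sign(x_j-x_i) * sign(y_j-y_i).
  (1,2):dx=-1,dy=+2->D; (1,3):dx=+2,dy=+10->C; (1,4):dx=-6,dy=+8->D; (1,5):dx=+5,dy=-2->D
  (1,6):dx=+3,dy=+7->C; (1,7):dx=+4,dy=+12->C; (1,8):dx=-3,dy=+14->D; (1,9):dx=-4,dy=+5->D
  (2,3):dx=+3,dy=+8->C; (2,4):dx=-5,dy=+6->D; (2,5):dx=+6,dy=-4->D; (2,6):dx=+4,dy=+5->C
  (2,7):dx=+5,dy=+10->C; (2,8):dx=-2,dy=+12->D; (2,9):dx=-3,dy=+3->D; (3,4):dx=-8,dy=-2->C
  (3,5):dx=+3,dy=-12->D; (3,6):dx=+1,dy=-3->D; (3,7):dx=+2,dy=+2->C; (3,8):dx=-5,dy=+4->D
  (3,9):dx=-6,dy=-5->C; (4,5):dx=+11,dy=-10->D; (4,6):dx=+9,dy=-1->D; (4,7):dx=+10,dy=+4->C
  (4,8):dx=+3,dy=+6->C; (4,9):dx=+2,dy=-3->D; (5,6):dx=-2,dy=+9->D; (5,7):dx=-1,dy=+14->D
  (5,8):dx=-8,dy=+16->D; (5,9):dx=-9,dy=+7->D; (6,7):dx=+1,dy=+5->C; (6,8):dx=-6,dy=+7->D
  (6,9):dx=-7,dy=-2->C; (7,8):dx=-7,dy=+2->D; (7,9):dx=-8,dy=-7->C; (8,9):dx=-1,dy=-9->C
Step 2: C = 15, D = 21, total pairs = 36.
Step 3: tau = (C - D)/(n(n-1)/2) = (15 - 21)/36 = -0.166667.
Step 4: Exact two-sided p-value (enumerate n! = 362880 permutations of y under H0): p = 0.612202.
Step 5: alpha = 0.05. fail to reject H0.

tau_b = -0.1667 (C=15, D=21), p = 0.612202, fail to reject H0.


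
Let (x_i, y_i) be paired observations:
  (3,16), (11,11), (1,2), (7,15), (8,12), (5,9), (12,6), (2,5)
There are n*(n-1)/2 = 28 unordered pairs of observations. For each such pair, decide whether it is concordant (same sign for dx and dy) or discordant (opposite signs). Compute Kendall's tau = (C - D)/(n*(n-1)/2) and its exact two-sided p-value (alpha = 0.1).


Step 1: Enumerate the 28 unordered pairs (i,j) with i<j and classify each by sign(x_j-x_i) * sign(y_j-y_i).
  (1,2):dx=+8,dy=-5->D; (1,3):dx=-2,dy=-14->C; (1,4):dx=+4,dy=-1->D; (1,5):dx=+5,dy=-4->D
  (1,6):dx=+2,dy=-7->D; (1,7):dx=+9,dy=-10->D; (1,8):dx=-1,dy=-11->C; (2,3):dx=-10,dy=-9->C
  (2,4):dx=-4,dy=+4->D; (2,5):dx=-3,dy=+1->D; (2,6):dx=-6,dy=-2->C; (2,7):dx=+1,dy=-5->D
  (2,8):dx=-9,dy=-6->C; (3,4):dx=+6,dy=+13->C; (3,5):dx=+7,dy=+10->C; (3,6):dx=+4,dy=+7->C
  (3,7):dx=+11,dy=+4->C; (3,8):dx=+1,dy=+3->C; (4,5):dx=+1,dy=-3->D; (4,6):dx=-2,dy=-6->C
  (4,7):dx=+5,dy=-9->D; (4,8):dx=-5,dy=-10->C; (5,6):dx=-3,dy=-3->C; (5,7):dx=+4,dy=-6->D
  (5,8):dx=-6,dy=-7->C; (6,7):dx=+7,dy=-3->D; (6,8):dx=-3,dy=-4->C; (7,8):dx=-10,dy=-1->C
Step 2: C = 16, D = 12, total pairs = 28.
Step 3: tau = (C - D)/(n(n-1)/2) = (16 - 12)/28 = 0.142857.
Step 4: Exact two-sided p-value (enumerate n! = 40320 permutations of y under H0): p = 0.719544.
Step 5: alpha = 0.1. fail to reject H0.

tau_b = 0.1429 (C=16, D=12), p = 0.719544, fail to reject H0.


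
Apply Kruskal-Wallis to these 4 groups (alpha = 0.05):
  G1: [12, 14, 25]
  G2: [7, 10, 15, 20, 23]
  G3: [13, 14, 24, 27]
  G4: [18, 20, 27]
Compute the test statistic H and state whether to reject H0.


Step 1: Combine all N = 15 observations and assign midranks.
sorted (value, group, rank): (7,G2,1), (10,G2,2), (12,G1,3), (13,G3,4), (14,G1,5.5), (14,G3,5.5), (15,G2,7), (18,G4,8), (20,G2,9.5), (20,G4,9.5), (23,G2,11), (24,G3,12), (25,G1,13), (27,G3,14.5), (27,G4,14.5)
Step 2: Sum ranks within each group.
R_1 = 21.5 (n_1 = 3)
R_2 = 30.5 (n_2 = 5)
R_3 = 36 (n_3 = 4)
R_4 = 32 (n_4 = 3)
Step 3: H = 12/(N(N+1)) * sum(R_i^2/n_i) - 3(N+1)
     = 12/(15*16) * (21.5^2/3 + 30.5^2/5 + 36^2/4 + 32^2/3) - 3*16
     = 0.050000 * 1005.47 - 48
     = 2.273333.
Step 4: Ties present; correction factor C = 1 - 18/(15^3 - 15) = 0.994643. Corrected H = 2.273333 / 0.994643 = 2.285577.
Step 5: Under H0, H ~ chi^2(3); p-value = 0.515290.
Step 6: alpha = 0.05. fail to reject H0.

H = 2.2856, df = 3, p = 0.515290, fail to reject H0.


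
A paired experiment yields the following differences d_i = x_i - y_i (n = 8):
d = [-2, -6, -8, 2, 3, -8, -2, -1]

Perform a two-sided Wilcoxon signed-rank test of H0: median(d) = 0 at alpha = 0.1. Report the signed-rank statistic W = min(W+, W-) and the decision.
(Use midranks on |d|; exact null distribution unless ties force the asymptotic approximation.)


Step 1: Drop any zero differences (none here) and take |d_i|.
|d| = [2, 6, 8, 2, 3, 8, 2, 1]
Step 2: Midrank |d_i| (ties get averaged ranks).
ranks: |2|->3, |6|->6, |8|->7.5, |2|->3, |3|->5, |8|->7.5, |2|->3, |1|->1
Step 3: Attach original signs; sum ranks with positive sign and with negative sign.
W+ = 3 + 5 = 8
W- = 3 + 6 + 7.5 + 7.5 + 3 + 1 = 28
(Check: W+ + W- = 36 should equal n(n+1)/2 = 36.)
Step 4: Test statistic W = min(W+, W-) = 8.
Step 5: Ties in |d|, so use the tie-corrected normal approximation.
        E[W] = n(n+1)/4 = 8*9/4 = 18.
        Tie groups: |d|=2 (t=3), |d|=8 (t=2); sum(t^3 - t) = 30.
        Var[W] = n(n+1)(2n+1)/24 - sum(t^3-t)/48 = 1224/24 - 30/48 = 50.375.
        z = (W - E[W]) / sqrt(Var[W]) = (8 - 18) / 7.0975 = -1.4089.
        Two-sided p = 2*Phi(z) = 0.158853.
Step 6: alpha = 0.1. fail to reject H0.

W+ = 8, W- = 28, W = min = 8, p = 0.158853, fail to reject H0.


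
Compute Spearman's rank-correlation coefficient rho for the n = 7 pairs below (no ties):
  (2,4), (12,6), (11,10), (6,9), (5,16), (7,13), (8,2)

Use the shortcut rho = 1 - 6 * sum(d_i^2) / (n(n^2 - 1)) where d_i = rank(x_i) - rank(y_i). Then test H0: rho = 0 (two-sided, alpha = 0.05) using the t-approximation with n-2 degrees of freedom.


Step 1: Rank x and y separately (midranks; no ties here).
rank(x): 2->1, 12->7, 11->6, 6->3, 5->2, 7->4, 8->5
rank(y): 4->2, 6->3, 10->5, 9->4, 16->7, 13->6, 2->1
Step 2: d_i = R_x(i) - R_y(i); compute d_i^2.
  (1-2)^2=1, (7-3)^2=16, (6-5)^2=1, (3-4)^2=1, (2-7)^2=25, (4-6)^2=4, (5-1)^2=16
sum(d^2) = 64.
Step 3: rho = 1 - 6*64 / (7*(7^2 - 1)) = 1 - 384/336 = -0.142857.
Step 4: Under H0, t = rho * sqrt((n-2)/(1-rho^2)) = -0.3227 ~ t(5).
Step 5: Two-sided p-value from the t-distribution with 5 df = 0.759945.
Step 6: alpha = 0.05. fail to reject H0.

rho = -0.1429, p = 0.759945, fail to reject H0 at alpha = 0.05.


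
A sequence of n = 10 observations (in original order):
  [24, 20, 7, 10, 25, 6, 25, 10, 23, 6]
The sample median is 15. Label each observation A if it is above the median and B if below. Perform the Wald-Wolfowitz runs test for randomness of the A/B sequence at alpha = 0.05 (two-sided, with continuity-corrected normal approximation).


Step 1: Compute median = 15; label A = above, B = below.
Labels in order: AABBABABAB  (n_A = 5, n_B = 5)
Step 2: Count runs R = 8.
Step 3: Under H0 (random ordering), E[R] = 2*n_A*n_B/(n_A+n_B) + 1 = 2*5*5/10 + 1 = 6.0000.
        Var[R] = 2*n_A*n_B*(2*n_A*n_B - n_A - n_B) / ((n_A+n_B)^2 * (n_A+n_B-1)) = 2000/900 = 2.2222.
        SD[R] = 1.4907.
Step 4: Continuity-corrected z = (R - 0.5 - E[R]) / SD[R] = (8 - 0.5 - 6.0000) / 1.4907 = 1.0062.
Step 5: Two-sided p-value via normal approximation = 2*(1 - Phi(|z|)) = 0.314305.
Step 6: alpha = 0.05. fail to reject H0.

R = 8, z = 1.0062, p = 0.314305, fail to reject H0.


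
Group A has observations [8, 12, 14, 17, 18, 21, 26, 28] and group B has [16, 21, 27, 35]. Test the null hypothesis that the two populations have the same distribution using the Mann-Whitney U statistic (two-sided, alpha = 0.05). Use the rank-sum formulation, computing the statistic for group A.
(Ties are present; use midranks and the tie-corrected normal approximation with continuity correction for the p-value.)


Step 1: Combine and sort all 12 observations; assign midranks.
sorted (value, group): (8,X), (12,X), (14,X), (16,Y), (17,X), (18,X), (21,X), (21,Y), (26,X), (27,Y), (28,X), (35,Y)
ranks: 8->1, 12->2, 14->3, 16->4, 17->5, 18->6, 21->7.5, 21->7.5, 26->9, 27->10, 28->11, 35->12
Step 2: Rank sum for X: R1 = 1 + 2 + 3 + 5 + 6 + 7.5 + 9 + 11 = 44.5.
Step 3: U_X = R1 - n1(n1+1)/2 = 44.5 - 8*9/2 = 44.5 - 36 = 8.5.
       U_Y = n1*n2 - U_X = 32 - 8.5 = 23.5.
Step 4: Ties are present, so use the tie-corrected normal approximation (with continuity correction) for the p-value.
Step 5: p-value = 0.233663; compare to alpha = 0.05. fail to reject H0.

U_X = 8.5, p = 0.233663, fail to reject H0 at alpha = 0.05.


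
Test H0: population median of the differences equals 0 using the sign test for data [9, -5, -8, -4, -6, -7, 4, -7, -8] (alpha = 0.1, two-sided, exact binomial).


Step 1: Discard zero differences. Original n = 9; n_eff = number of nonzero differences = 9.
Nonzero differences (with sign): +9, -5, -8, -4, -6, -7, +4, -7, -8
Step 2: Count signs: positive = 2, negative = 7.
Step 3: Under H0: P(positive) = 0.5, so the number of positives S ~ Bin(9, 0.5).
Step 4: Two-sided exact p-value = sum of Bin(9,0.5) probabilities at or below the observed probability = 0.179688.
Step 5: alpha = 0.1. fail to reject H0.

n_eff = 9, pos = 2, neg = 7, p = 0.179688, fail to reject H0.


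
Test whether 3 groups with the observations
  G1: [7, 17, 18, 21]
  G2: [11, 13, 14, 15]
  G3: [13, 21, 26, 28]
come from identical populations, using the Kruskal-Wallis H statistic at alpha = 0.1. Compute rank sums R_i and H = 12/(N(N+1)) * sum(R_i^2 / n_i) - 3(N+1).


Step 1: Combine all N = 12 observations and assign midranks.
sorted (value, group, rank): (7,G1,1), (11,G2,2), (13,G2,3.5), (13,G3,3.5), (14,G2,5), (15,G2,6), (17,G1,7), (18,G1,8), (21,G1,9.5), (21,G3,9.5), (26,G3,11), (28,G3,12)
Step 2: Sum ranks within each group.
R_1 = 25.5 (n_1 = 4)
R_2 = 16.5 (n_2 = 4)
R_3 = 36 (n_3 = 4)
Step 3: H = 12/(N(N+1)) * sum(R_i^2/n_i) - 3(N+1)
     = 12/(12*13) * (25.5^2/4 + 16.5^2/4 + 36^2/4) - 3*13
     = 0.076923 * 554.625 - 39
     = 3.663462.
Step 4: Ties present; correction factor C = 1 - 12/(12^3 - 12) = 0.993007. Corrected H = 3.663462 / 0.993007 = 3.689261.
Step 5: Under H0, H ~ chi^2(2); p-value = 0.158084.
Step 6: alpha = 0.1. fail to reject H0.

H = 3.6893, df = 2, p = 0.158084, fail to reject H0.


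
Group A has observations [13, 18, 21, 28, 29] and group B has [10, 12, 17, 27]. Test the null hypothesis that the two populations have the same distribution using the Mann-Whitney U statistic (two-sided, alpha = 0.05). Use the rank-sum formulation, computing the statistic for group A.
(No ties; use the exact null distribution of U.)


Step 1: Combine and sort all 9 observations; assign midranks.
sorted (value, group): (10,Y), (12,Y), (13,X), (17,Y), (18,X), (21,X), (27,Y), (28,X), (29,X)
ranks: 10->1, 12->2, 13->3, 17->4, 18->5, 21->6, 27->7, 28->8, 29->9
Step 2: Rank sum for X: R1 = 3 + 5 + 6 + 8 + 9 = 31.
Step 3: U_X = R1 - n1(n1+1)/2 = 31 - 5*6/2 = 31 - 15 = 16.
       U_Y = n1*n2 - U_X = 20 - 16 = 4.
Step 4: No ties, so the exact null distribution of U (based on enumerating the C(9,5) = 126 equally likely rank assignments) gives the two-sided p-value.
Step 5: p-value = 0.190476; compare to alpha = 0.05. fail to reject H0.

U_X = 16, p = 0.190476, fail to reject H0 at alpha = 0.05.


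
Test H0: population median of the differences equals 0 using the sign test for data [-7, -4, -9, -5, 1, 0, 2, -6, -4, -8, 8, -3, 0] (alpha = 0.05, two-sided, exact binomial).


Step 1: Discard zero differences. Original n = 13; n_eff = number of nonzero differences = 11.
Nonzero differences (with sign): -7, -4, -9, -5, +1, +2, -6, -4, -8, +8, -3
Step 2: Count signs: positive = 3, negative = 8.
Step 3: Under H0: P(positive) = 0.5, so the number of positives S ~ Bin(11, 0.5).
Step 4: Two-sided exact p-value = sum of Bin(11,0.5) probabilities at or below the observed probability = 0.226562.
Step 5: alpha = 0.05. fail to reject H0.

n_eff = 11, pos = 3, neg = 8, p = 0.226562, fail to reject H0.


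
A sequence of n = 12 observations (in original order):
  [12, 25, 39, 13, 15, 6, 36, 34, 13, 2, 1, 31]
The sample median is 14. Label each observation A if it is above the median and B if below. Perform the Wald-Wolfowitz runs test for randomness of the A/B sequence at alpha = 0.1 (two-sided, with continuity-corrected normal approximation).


Step 1: Compute median = 14; label A = above, B = below.
Labels in order: BAABABAABBBA  (n_A = 6, n_B = 6)
Step 2: Count runs R = 8.
Step 3: Under H0 (random ordering), E[R] = 2*n_A*n_B/(n_A+n_B) + 1 = 2*6*6/12 + 1 = 7.0000.
        Var[R] = 2*n_A*n_B*(2*n_A*n_B - n_A - n_B) / ((n_A+n_B)^2 * (n_A+n_B-1)) = 4320/1584 = 2.7273.
        SD[R] = 1.6514.
Step 4: Continuity-corrected z = (R - 0.5 - E[R]) / SD[R] = (8 - 0.5 - 7.0000) / 1.6514 = 0.3028.
Step 5: Two-sided p-value via normal approximation = 2*(1 - Phi(|z|)) = 0.762069.
Step 6: alpha = 0.1. fail to reject H0.

R = 8, z = 0.3028, p = 0.762069, fail to reject H0.


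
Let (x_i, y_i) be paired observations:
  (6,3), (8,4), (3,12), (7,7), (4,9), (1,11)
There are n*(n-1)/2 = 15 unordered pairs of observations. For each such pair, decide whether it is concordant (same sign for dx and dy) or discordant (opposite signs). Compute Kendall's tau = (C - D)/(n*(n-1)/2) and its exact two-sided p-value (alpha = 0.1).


Step 1: Enumerate the 15 unordered pairs (i,j) with i<j and classify each by sign(x_j-x_i) * sign(y_j-y_i).
  (1,2):dx=+2,dy=+1->C; (1,3):dx=-3,dy=+9->D; (1,4):dx=+1,dy=+4->C; (1,5):dx=-2,dy=+6->D
  (1,6):dx=-5,dy=+8->D; (2,3):dx=-5,dy=+8->D; (2,4):dx=-1,dy=+3->D; (2,5):dx=-4,dy=+5->D
  (2,6):dx=-7,dy=+7->D; (3,4):dx=+4,dy=-5->D; (3,5):dx=+1,dy=-3->D; (3,6):dx=-2,dy=-1->C
  (4,5):dx=-3,dy=+2->D; (4,6):dx=-6,dy=+4->D; (5,6):dx=-3,dy=+2->D
Step 2: C = 3, D = 12, total pairs = 15.
Step 3: tau = (C - D)/(n(n-1)/2) = (3 - 12)/15 = -0.600000.
Step 4: Exact two-sided p-value (enumerate n! = 720 permutations of y under H0): p = 0.136111.
Step 5: alpha = 0.1. fail to reject H0.

tau_b = -0.6000 (C=3, D=12), p = 0.136111, fail to reject H0.


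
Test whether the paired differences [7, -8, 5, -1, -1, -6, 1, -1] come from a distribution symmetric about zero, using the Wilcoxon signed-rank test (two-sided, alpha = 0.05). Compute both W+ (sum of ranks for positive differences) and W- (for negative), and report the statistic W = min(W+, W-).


Step 1: Drop any zero differences (none here) and take |d_i|.
|d| = [7, 8, 5, 1, 1, 6, 1, 1]
Step 2: Midrank |d_i| (ties get averaged ranks).
ranks: |7|->7, |8|->8, |5|->5, |1|->2.5, |1|->2.5, |6|->6, |1|->2.5, |1|->2.5
Step 3: Attach original signs; sum ranks with positive sign and with negative sign.
W+ = 7 + 5 + 2.5 = 14.5
W- = 8 + 2.5 + 2.5 + 6 + 2.5 = 21.5
(Check: W+ + W- = 36 should equal n(n+1)/2 = 36.)
Step 4: Test statistic W = min(W+, W-) = 14.5.
Step 5: Ties in |d|, so use the tie-corrected normal approximation.
        E[W] = n(n+1)/4 = 8*9/4 = 18.
        Tie groups: |d|=1 (t=4); sum(t^3 - t) = 60.
        Var[W] = n(n+1)(2n+1)/24 - sum(t^3-t)/48 = 1224/24 - 60/48 = 49.75.
        z = (W - E[W]) / sqrt(Var[W]) = (14.5 - 18) / 7.0534 = -0.4962.
        Two-sided p = 2*Phi(z) = 0.619741.
Step 6: alpha = 0.05. fail to reject H0.

W+ = 14.5, W- = 21.5, W = min = 14.5, p = 0.619741, fail to reject H0.


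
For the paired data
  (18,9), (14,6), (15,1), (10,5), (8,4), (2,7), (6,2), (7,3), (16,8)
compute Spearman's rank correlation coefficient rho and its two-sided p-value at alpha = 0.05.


Step 1: Rank x and y separately (midranks; no ties here).
rank(x): 18->9, 14->6, 15->7, 10->5, 8->4, 2->1, 6->2, 7->3, 16->8
rank(y): 9->9, 6->6, 1->1, 5->5, 4->4, 7->7, 2->2, 3->3, 8->8
Step 2: d_i = R_x(i) - R_y(i); compute d_i^2.
  (9-9)^2=0, (6-6)^2=0, (7-1)^2=36, (5-5)^2=0, (4-4)^2=0, (1-7)^2=36, (2-2)^2=0, (3-3)^2=0, (8-8)^2=0
sum(d^2) = 72.
Step 3: rho = 1 - 6*72 / (9*(9^2 - 1)) = 1 - 432/720 = 0.400000.
Step 4: Under H0, t = rho * sqrt((n-2)/(1-rho^2)) = 1.1547 ~ t(7).
Step 5: Two-sided p-value from the t-distribution with 7 df = 0.286105.
Step 6: alpha = 0.05. fail to reject H0.

rho = 0.4000, p = 0.286105, fail to reject H0 at alpha = 0.05.


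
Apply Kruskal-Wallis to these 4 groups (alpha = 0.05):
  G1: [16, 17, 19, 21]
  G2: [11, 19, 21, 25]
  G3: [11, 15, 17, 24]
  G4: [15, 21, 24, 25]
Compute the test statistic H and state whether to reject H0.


Step 1: Combine all N = 16 observations and assign midranks.
sorted (value, group, rank): (11,G2,1.5), (11,G3,1.5), (15,G3,3.5), (15,G4,3.5), (16,G1,5), (17,G1,6.5), (17,G3,6.5), (19,G1,8.5), (19,G2,8.5), (21,G1,11), (21,G2,11), (21,G4,11), (24,G3,13.5), (24,G4,13.5), (25,G2,15.5), (25,G4,15.5)
Step 2: Sum ranks within each group.
R_1 = 31 (n_1 = 4)
R_2 = 36.5 (n_2 = 4)
R_3 = 25 (n_3 = 4)
R_4 = 43.5 (n_4 = 4)
Step 3: H = 12/(N(N+1)) * sum(R_i^2/n_i) - 3(N+1)
     = 12/(16*17) * (31^2/4 + 36.5^2/4 + 25^2/4 + 43.5^2/4) - 3*17
     = 0.044118 * 1202.62 - 51
     = 2.056985.
Step 4: Ties present; correction factor C = 1 - 60/(16^3 - 16) = 0.985294. Corrected H = 2.056985 / 0.985294 = 2.087687.
Step 5: Under H0, H ~ chi^2(3); p-value = 0.554408.
Step 6: alpha = 0.05. fail to reject H0.

H = 2.0877, df = 3, p = 0.554408, fail to reject H0.


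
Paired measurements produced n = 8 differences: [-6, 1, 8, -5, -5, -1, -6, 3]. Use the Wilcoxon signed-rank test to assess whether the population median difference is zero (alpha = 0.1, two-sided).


Step 1: Drop any zero differences (none here) and take |d_i|.
|d| = [6, 1, 8, 5, 5, 1, 6, 3]
Step 2: Midrank |d_i| (ties get averaged ranks).
ranks: |6|->6.5, |1|->1.5, |8|->8, |5|->4.5, |5|->4.5, |1|->1.5, |6|->6.5, |3|->3
Step 3: Attach original signs; sum ranks with positive sign and with negative sign.
W+ = 1.5 + 8 + 3 = 12.5
W- = 6.5 + 4.5 + 4.5 + 1.5 + 6.5 = 23.5
(Check: W+ + W- = 36 should equal n(n+1)/2 = 36.)
Step 4: Test statistic W = min(W+, W-) = 12.5.
Step 5: Ties in |d|, so use the tie-corrected normal approximation.
        E[W] = n(n+1)/4 = 8*9/4 = 18.
        Tie groups: |d|=1 (t=2), |d|=5 (t=2), |d|=6 (t=2); sum(t^3 - t) = 18.
        Var[W] = n(n+1)(2n+1)/24 - sum(t^3-t)/48 = 1224/24 - 18/48 = 50.625.
        z = (W - E[W]) / sqrt(Var[W]) = (12.5 - 18) / 7.1151 = -0.7730.
        Two-sided p = 2*Phi(z) = 0.439522.
Step 6: alpha = 0.1. fail to reject H0.

W+ = 12.5, W- = 23.5, W = min = 12.5, p = 0.439522, fail to reject H0.


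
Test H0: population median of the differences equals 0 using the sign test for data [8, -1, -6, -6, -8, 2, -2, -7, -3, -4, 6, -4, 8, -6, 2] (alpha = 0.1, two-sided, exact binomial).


Step 1: Discard zero differences. Original n = 15; n_eff = number of nonzero differences = 15.
Nonzero differences (with sign): +8, -1, -6, -6, -8, +2, -2, -7, -3, -4, +6, -4, +8, -6, +2
Step 2: Count signs: positive = 5, negative = 10.
Step 3: Under H0: P(positive) = 0.5, so the number of positives S ~ Bin(15, 0.5).
Step 4: Two-sided exact p-value = sum of Bin(15,0.5) probabilities at or below the observed probability = 0.301758.
Step 5: alpha = 0.1. fail to reject H0.

n_eff = 15, pos = 5, neg = 10, p = 0.301758, fail to reject H0.


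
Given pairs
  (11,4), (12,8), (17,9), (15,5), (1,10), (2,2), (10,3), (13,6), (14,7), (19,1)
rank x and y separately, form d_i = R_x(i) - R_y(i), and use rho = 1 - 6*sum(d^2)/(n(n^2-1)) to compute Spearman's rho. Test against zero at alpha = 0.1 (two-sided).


Step 1: Rank x and y separately (midranks; no ties here).
rank(x): 11->4, 12->5, 17->9, 15->8, 1->1, 2->2, 10->3, 13->6, 14->7, 19->10
rank(y): 4->4, 8->8, 9->9, 5->5, 10->10, 2->2, 3->3, 6->6, 7->7, 1->1
Step 2: d_i = R_x(i) - R_y(i); compute d_i^2.
  (4-4)^2=0, (5-8)^2=9, (9-9)^2=0, (8-5)^2=9, (1-10)^2=81, (2-2)^2=0, (3-3)^2=0, (6-6)^2=0, (7-7)^2=0, (10-1)^2=81
sum(d^2) = 180.
Step 3: rho = 1 - 6*180 / (10*(10^2 - 1)) = 1 - 1080/990 = -0.090909.
Step 4: Under H0, t = rho * sqrt((n-2)/(1-rho^2)) = -0.2582 ~ t(8).
Step 5: Two-sided p-value from the t-distribution with 8 df = 0.802772.
Step 6: alpha = 0.1. fail to reject H0.

rho = -0.0909, p = 0.802772, fail to reject H0 at alpha = 0.1.
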